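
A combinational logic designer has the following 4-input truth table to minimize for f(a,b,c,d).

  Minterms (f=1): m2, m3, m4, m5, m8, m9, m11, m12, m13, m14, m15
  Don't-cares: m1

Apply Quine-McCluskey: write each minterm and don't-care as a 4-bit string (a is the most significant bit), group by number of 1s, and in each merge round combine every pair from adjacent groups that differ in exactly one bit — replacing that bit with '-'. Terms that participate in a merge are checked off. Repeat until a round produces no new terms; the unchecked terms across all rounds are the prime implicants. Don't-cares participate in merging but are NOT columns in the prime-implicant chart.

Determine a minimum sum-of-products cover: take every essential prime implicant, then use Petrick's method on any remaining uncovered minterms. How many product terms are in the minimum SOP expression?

5

Round 0: 0001✓ 0010✓ 0011✓ 0100✓ 0101✓ 1000✓ 1001✓ 1011✓ 1100✓ 1101✓ 1110✓ 1111✓
Round 1: -001✓ -011✓ -100✓ -101✓ 0-01✓ 00-1✓ 001- 010-✓ 1-00✓ 1-01✓ 1-11✓ 10-1✓ 100-✓ 11-0✓ 11-1✓ 110-✓ 111-✓
Round 2: --01 -0-1 -10- 1--1 1-0- 11--
PIs = {--01, -0-1, -10-, 001-, 1--1, 1-0-, 11--}
Coverage chart:
  m2: 001- ←essential
  m3: -0-1,001-
  m4: -10- ←essential
  m5: --01,-10-
  m8: 1-0- ←essential
  m9: --01,-0-1,1--1,1-0-
  m11: -0-1,1--1
  m12: -10-,1-0-,11--
  m13: --01,-10-,1--1,1-0-,11--
  m14: 11-- ←essential
  m15: 1--1,11--
Essential: -10-, 001-, 1-0-, 11--
Petrick residual → -0-1
Min cover (5 terms): b'd + bc' + a'b'c + ac' + ab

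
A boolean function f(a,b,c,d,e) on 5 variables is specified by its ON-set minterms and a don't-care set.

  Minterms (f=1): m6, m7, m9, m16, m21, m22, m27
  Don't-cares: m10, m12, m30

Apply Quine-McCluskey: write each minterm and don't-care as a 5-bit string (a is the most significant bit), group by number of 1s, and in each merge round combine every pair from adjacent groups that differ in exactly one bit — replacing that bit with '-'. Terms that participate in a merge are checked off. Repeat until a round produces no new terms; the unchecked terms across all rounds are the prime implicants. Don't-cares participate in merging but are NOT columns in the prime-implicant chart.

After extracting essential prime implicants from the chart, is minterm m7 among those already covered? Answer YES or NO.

YES

Round 0: 00110✓ 00111✓ 01001 01010 01100 10000 10101 10110✓ 11011 11110✓
Round 1: -0110 0011- 1-110
PIs = {-0110, 0011-, 01001, 01010, 01100, 1-110, 10000, 10101, 11011}
Coverage chart:
  m6: -0110,0011-
  m7: 0011- ←essential
  m9: 01001 ←essential
  m16: 10000 ←essential
  m21: 10101 ←essential
  m22: -0110,1-110
  m27: 11011 ←essential
Essential: 0011-, 01001, 10000, 10101, 11011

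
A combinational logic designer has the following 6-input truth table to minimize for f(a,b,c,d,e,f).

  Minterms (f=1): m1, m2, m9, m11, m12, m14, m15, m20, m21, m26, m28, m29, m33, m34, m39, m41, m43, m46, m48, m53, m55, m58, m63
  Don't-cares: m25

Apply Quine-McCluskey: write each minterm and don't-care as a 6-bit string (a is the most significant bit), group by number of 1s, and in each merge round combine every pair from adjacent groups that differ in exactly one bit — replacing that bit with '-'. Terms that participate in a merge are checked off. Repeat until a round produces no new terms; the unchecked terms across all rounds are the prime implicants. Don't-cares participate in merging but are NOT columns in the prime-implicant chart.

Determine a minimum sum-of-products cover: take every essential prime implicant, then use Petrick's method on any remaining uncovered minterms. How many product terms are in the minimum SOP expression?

Round 0: 000001✓ 000010✓ 001001✓ 001011✓ 001100✓ 001110✓ 001111✓ 010100✓ 010101✓ 011001✓ 011010✓ 011100✓ 011101✓ 100001✓ 100010✓ 100111✓ 101001✓ 101011✓ 101110✓ 110000 110101✓ 110111✓ 111010✓ 111111✓
Round 1: -00001✓ -00010 -01001✓ -01011✓ -01110 -10101 -11010 0-1001 0-1100 00-001✓ 001-11 0010-1✓ 0011-0 00111- 01-100✓ 01-101✓ 01010-✓ 011-01 01110-✓ 1-0111 10-001✓ 1010-1✓ 11-111 1101-1
Round 2: -0-001 -010-1 01-10-
PIs = {-0-001, -00010, -010-1, -01110, -10101, -11010, 0-1001, 0-1100, 001-11, 0011-0, 00111-, 01-10-, 011-01, 1-0111, 11-111, 110000, 1101-1}
Coverage chart:
  m1: -0-001 ←essential
  m2: -00010 ←essential
  m9: -0-001,-010-1,0-1001
  m11: -010-1,001-11
  m12: 0-1100,0011-0
  m14: -01110,0011-0,00111-
  m15: 001-11,00111-
  m20: 01-10- ←essential
  m21: -10101,01-10-
  m26: -11010 ←essential
  m28: 0-1100,01-10-
  m29: 01-10-,011-01
  m33: -0-001 ←essential
  m34: -00010 ←essential
  m39: 1-0111 ←essential
  m41: -0-001,-010-1
  m43: -010-1 ←essential
  m46: -01110 ←essential
  m48: 110000 ←essential
  m53: -10101,1101-1
  m55: 1-0111,11-111,1101-1
  m58: -11010 ←essential
  m63: 11-111 ←essential
Essential: -0-001, -00010, -010-1, -01110, -11010, 01-10-, 1-0111, 11-111, 110000
Petrick residual → -10101, 0-1100, 001-11
Min cover (12 terms): b'd'e'f + b'c'd'ef' + b'cd'f + b'cdef' + bc'de'f + bcd'ef' + a'cde'f' + a'b'cef + a'bde' + ac'def + abdef + abc'd'e'f'

12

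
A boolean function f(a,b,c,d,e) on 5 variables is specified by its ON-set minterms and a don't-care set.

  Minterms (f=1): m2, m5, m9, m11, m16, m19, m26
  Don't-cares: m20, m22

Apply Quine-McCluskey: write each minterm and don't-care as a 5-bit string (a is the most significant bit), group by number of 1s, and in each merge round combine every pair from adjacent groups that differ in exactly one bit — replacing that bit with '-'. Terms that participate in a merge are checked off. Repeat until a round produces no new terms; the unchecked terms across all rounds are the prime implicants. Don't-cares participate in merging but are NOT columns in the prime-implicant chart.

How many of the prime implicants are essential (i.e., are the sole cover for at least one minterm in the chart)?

Round 0: 00010 00101 01001✓ 01011✓ 10000✓ 10011 10100✓ 10110✓ 11010
Round 1: 010-1 10-00 101-0
PIs = {00010, 00101, 010-1, 10-00, 10011, 101-0, 11010}
Coverage chart:
  m2: 00010 ←essential
  m5: 00101 ←essential
  m9: 010-1 ←essential
  m11: 010-1 ←essential
  m16: 10-00 ←essential
  m19: 10011 ←essential
  m26: 11010 ←essential
Essential: 00010, 00101, 010-1, 10-00, 10011, 11010

6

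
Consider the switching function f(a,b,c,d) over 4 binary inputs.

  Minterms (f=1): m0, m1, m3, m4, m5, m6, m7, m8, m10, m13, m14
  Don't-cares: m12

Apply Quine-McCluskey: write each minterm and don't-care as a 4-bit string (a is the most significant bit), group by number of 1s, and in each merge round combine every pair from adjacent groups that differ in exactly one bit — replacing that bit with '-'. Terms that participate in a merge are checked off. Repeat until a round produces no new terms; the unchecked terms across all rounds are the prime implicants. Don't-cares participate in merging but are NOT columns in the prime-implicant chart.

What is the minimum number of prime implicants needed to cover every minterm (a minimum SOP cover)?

Round 0: 0000✓ 0001✓ 0011✓ 0100✓ 0101✓ 0110✓ 0111✓ 1000✓ 1010✓ 1100✓ 1101✓ 1110✓
Round 1: -000✓ -100✓ -101✓ -110✓ 0-00✓ 0-01✓ 0-11✓ 00-1✓ 000-✓ 01-0✓ 01-1✓ 010-✓ 011-✓ 1-00✓ 1-10✓ 10-0✓ 11-0✓ 110-✓
Round 2: --00 -1-0 -10- 0--1 0-0- 01-- 1--0
PIs = {--00, -1-0, -10-, 0--1, 0-0-, 01--, 1--0}
Coverage chart:
  m0: --00,0-0-
  m1: 0--1,0-0-
  m3: 0--1 ←essential
  m4: --00,-1-0,-10-,0-0-,01--
  m5: -10-,0--1,0-0-,01--
  m6: -1-0,01--
  m7: 0--1,01--
  m8: --00,1--0
  m10: 1--0 ←essential
  m13: -10- ←essential
  m14: -1-0,1--0
Essential: -10-, 0--1, 1--0
Petrick residual → --00, -1-0
Min cover (5 terms): c'd' + bd' + bc' + a'd + ad'

5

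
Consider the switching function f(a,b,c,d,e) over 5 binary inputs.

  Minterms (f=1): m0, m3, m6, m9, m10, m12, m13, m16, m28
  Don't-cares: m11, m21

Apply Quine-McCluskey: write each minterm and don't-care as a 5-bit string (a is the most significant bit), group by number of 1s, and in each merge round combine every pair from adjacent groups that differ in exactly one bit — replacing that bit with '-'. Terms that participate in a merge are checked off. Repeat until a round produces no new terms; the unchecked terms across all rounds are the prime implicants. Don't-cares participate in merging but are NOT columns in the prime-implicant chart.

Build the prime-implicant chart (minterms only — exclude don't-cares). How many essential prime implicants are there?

5

size-2^0 implicants → 00000(✓)  00011(✓)  00110  01001(✓)  01010(✓)  01011(✓)  01100(✓)  01101(✓)  10000(✓)  10101  11100(✓)
size-2^1 implicants → -0000  -1100  0-011  01-01  010-1  0101-  0110-
Unchecked terms (primes): -0000, -1100, 0-011, 00110, 01-01, 010-1, 0101-, 0110-, 10101
Minterm coverage:
  m0 ⊆ -0000 [E]
  m3 ⊆ 0-011 [E]
  m6 ⊆ 00110 [E]
  m9 ⊆ 01-01,010-1
  m10 ⊆ 0101- [E]
  m12 ⊆ -1100,0110-
  m13 ⊆ 01-01,0110-
  m16 ⊆ -0000 [E]
  m28 ⊆ -1100 [E]
E = {-0000, -1100, 0-011, 00110, 0101-}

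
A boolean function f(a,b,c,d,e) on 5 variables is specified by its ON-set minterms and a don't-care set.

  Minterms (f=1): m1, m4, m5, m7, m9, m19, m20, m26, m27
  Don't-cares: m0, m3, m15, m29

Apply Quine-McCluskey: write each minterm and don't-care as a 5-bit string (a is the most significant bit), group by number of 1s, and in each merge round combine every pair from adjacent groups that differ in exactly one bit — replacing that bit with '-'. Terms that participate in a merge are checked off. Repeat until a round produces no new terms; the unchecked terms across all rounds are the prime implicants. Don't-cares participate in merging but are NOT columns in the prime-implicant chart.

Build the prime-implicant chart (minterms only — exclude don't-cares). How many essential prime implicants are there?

size-2^0 implicants → 00000(✓)  00001(✓)  00011(✓)  00100(✓)  00101(✓)  00111(✓)  01001(✓)  01111(✓)  10011(✓)  10100(✓)  11010(✓)  11011(✓)  11101
size-2^1 implicants → -0011  -0100  0-001  0-111  00-00(✓)  00-01(✓)  00-11(✓)  000-1(✓)  0000-(✓)  001-1(✓)  0010-(✓)  1-011  1101-
size-2^2 implicants → 00--1  00-0-
Unchecked terms (primes): -0011, -0100, 0-001, 0-111, 00--1, 00-0-, 1-011, 1101-, 11101
Minterm coverage:
  m1 ⊆ 0-001,00--1,00-0-
  m4 ⊆ -0100,00-0-
  m5 ⊆ 00--1,00-0-
  m7 ⊆ 0-111,00--1
  m9 ⊆ 0-001 [E]
  m19 ⊆ -0011,1-011
  m20 ⊆ -0100 [E]
  m26 ⊆ 1101- [E]
  m27 ⊆ 1-011,1101-
E = {-0100, 0-001, 1101-}

3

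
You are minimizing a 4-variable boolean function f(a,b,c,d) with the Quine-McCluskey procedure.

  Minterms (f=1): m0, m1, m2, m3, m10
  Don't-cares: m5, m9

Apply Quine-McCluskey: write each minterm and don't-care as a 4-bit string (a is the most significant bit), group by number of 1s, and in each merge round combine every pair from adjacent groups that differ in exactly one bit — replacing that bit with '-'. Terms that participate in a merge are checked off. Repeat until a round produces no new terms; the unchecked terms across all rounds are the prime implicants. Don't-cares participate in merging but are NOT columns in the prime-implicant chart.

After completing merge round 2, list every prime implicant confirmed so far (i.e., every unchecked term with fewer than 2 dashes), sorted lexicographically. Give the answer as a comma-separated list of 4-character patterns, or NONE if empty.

[col 0] 0000*, 0001*, 0010*, 0011*, 0101*, 1001*, 1010*
[col 1] -001, -010, 0-01, 00-0*, 00-1*, 000-*, 001-*
[col 2] 00--
Prime implicants: -001, -010, 0-01, 00--

-001, -010, 0-01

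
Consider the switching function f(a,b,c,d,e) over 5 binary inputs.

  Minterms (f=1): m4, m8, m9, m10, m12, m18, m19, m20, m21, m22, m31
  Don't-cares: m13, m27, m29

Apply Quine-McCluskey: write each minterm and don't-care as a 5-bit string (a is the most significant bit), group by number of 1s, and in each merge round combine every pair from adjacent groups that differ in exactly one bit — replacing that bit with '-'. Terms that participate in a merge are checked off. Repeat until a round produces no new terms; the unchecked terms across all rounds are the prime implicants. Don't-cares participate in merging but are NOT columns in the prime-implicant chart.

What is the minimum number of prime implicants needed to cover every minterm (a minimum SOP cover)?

7

Round 0: 00100✓ 01000✓ 01001✓ 01010✓ 01100✓ 01101✓ 10010✓ 10011✓ 10100✓ 10101✓ 10110✓ 11011✓ 11101✓ 11111✓
Round 1: -0100 -1101 0-100 01-00✓ 01-01✓ 010-0 0100-✓ 0110-✓ 1-011 1-101 10-10 1001- 101-0 1010- 11-11 111-1
Round 2: 01-0-
PIs = {-0100, -1101, 0-100, 01-0-, 010-0, 1-011, 1-101, 10-10, 1001-, 101-0, 1010-, 11-11, 111-1}
Coverage chart:
  m4: -0100,0-100
  m8: 01-0-,010-0
  m9: 01-0- ←essential
  m10: 010-0 ←essential
  m12: 0-100,01-0-
  m18: 10-10,1001-
  m19: 1-011,1001-
  m20: -0100,101-0,1010-
  m21: 1-101,1010-
  m22: 10-10,101-0
  m31: 11-11,111-1
Essential: 01-0-, 010-0
Petrick residual → -0100, 1-011, 1-101, 10-10, 11-11
Min cover (7 terms): b'cd'e' + a'bd' + a'bc'e' + ac'de + acd'e + ab'de' + abde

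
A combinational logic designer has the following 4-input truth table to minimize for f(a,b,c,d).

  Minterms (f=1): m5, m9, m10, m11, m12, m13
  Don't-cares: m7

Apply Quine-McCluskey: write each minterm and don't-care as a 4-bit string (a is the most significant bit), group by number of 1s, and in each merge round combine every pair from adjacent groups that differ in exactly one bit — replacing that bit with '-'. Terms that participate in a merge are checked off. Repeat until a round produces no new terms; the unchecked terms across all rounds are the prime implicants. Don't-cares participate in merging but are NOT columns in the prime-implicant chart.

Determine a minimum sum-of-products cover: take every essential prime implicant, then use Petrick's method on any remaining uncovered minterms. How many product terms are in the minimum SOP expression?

[col 0] 0101*, 0111*, 1001*, 1010*, 1011*, 1100*, 1101*
[col 1] -101, 01-1, 1-01, 10-1, 101-, 110-
Prime implicants: -101, 01-1, 1-01, 10-1, 101-, 110-
PI chart (minterm → PIs covering it):
  5 | -101,01-1
  9 | 1-01,10-1
  10 | 101-  (sole → essential)
  11 | 10-1,101-
  12 | 110-  (sole → essential)
  13 | -101,1-01,110-
Essential prime implicants: 101-, 110-
Petrick residual → -101, 1-01
Minimum SOP uses 4 PIs: bc'd + ac'd + ab'c + abc'

4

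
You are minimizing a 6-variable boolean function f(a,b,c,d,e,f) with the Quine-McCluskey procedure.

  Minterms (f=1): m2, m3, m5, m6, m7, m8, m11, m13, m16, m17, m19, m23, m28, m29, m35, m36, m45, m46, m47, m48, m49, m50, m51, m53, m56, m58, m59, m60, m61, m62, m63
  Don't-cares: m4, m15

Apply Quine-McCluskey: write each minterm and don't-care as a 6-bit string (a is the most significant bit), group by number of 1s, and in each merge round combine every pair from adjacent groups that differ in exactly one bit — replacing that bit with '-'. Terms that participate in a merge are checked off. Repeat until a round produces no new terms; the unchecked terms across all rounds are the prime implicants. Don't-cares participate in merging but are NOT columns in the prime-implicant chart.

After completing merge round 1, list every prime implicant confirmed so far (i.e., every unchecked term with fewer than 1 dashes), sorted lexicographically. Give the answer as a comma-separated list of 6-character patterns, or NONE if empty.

Round 0: 000010✓ 000011✓ 000100✓ 000101✓ 000110✓ 000111✓ 001000 001011✓ 001101✓ 001111✓ 010000✓ 010001✓ 010011✓ 010111✓ 011100✓ 011101✓ 100011✓ 100100✓ 101101✓ 101110✓ 101111✓ 110000✓ 110001✓ 110010✓ 110011✓ 110101✓ 111000✓ 111010✓ 111011✓ 111100✓ 111101✓ 111110✓ 111111✓
Round 1: -00011✓ -00100 -01101✓ -01111✓ -10000✓ -10001✓ -10011✓ -11100✓ -11101✓ 0-0011✓ 0-0111✓ 0-1101✓ 00-011✓ 00-101✓ 00-111✓ 000-10✓ 000-11✓ 00001-✓ 0001-0✓ 0001-1✓ 00010-✓ 00011-✓ 001-11✓ 0011-1✓ 010-11✓ 0100-1✓ 01000-✓ 01110-✓ 1-0011✓ 1-1101✓ 1-1110✓ 1-1111✓ 1011-1✓ 10111-✓ 11-000✓ 11-010✓ 11-011✓ 11-101 110-01 1100-0✓ 1100-1✓ 11000-✓ 11001-✓ 111-00✓ 111-10✓ 111-11✓ 1110-0✓ 11101-✓ 1111-0✓ 1111-1✓ 11110-✓ 11111-✓
Round 2: --0011 --1101 -011-1 -100-1 -1000- -1110- 0-0-11 00--11 00-1-1 000-1- 0001-- 1-11-1 1-111- 11-0-0 11-01- 1100-- 111--0 111-1- 1111--
PIs = {--0011, --1101, -00100, -011-1, -100-1, -1000-, -1110-, 0-0-11, 00--11, 00-1-1, 000-1-, 0001--, 001000, 1-11-1, 1-111-, 11-0-0, 11-01-, 11-101, 110-01, 1100--, 111--0, 111-1-, 1111--}

001000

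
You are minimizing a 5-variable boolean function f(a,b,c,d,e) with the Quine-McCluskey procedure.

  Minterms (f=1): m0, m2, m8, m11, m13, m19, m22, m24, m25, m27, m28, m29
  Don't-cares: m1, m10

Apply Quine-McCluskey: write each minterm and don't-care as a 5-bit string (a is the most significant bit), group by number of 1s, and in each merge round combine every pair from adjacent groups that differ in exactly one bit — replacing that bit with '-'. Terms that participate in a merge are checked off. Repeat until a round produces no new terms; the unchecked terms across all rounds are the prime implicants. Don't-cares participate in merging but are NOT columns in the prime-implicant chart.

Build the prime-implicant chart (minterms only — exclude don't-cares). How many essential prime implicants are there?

5

[col 0] 00000*, 00001*, 00010*, 01000*, 01010*, 01011*, 01101*, 10011*, 10110, 11000*, 11001*, 11011*, 11100*, 11101*
[col 1] -1000, -1011, -1101, 0-000*, 0-010*, 000-0*, 0000-, 010-0*, 0101-, 1-011, 11-00*, 11-01*, 110-1, 1100-*, 1110-*
[col 2] 0-0-0, 11-0-
Prime implicants: -1000, -1011, -1101, 0-0-0, 0000-, 0101-, 1-011, 10110, 11-0-, 110-1
PI chart (minterm → PIs covering it):
  0 | 0-0-0,0000-
  2 | 0-0-0  (sole → essential)
  8 | -1000,0-0-0
  11 | -1011,0101-
  13 | -1101  (sole → essential)
  19 | 1-011  (sole → essential)
  22 | 10110  (sole → essential)
  24 | -1000,11-0-
  25 | 11-0-,110-1
  27 | -1011,1-011,110-1
  28 | 11-0-  (sole → essential)
  29 | -1101,11-0-
Essential prime implicants: -1101, 0-0-0, 1-011, 10110, 11-0-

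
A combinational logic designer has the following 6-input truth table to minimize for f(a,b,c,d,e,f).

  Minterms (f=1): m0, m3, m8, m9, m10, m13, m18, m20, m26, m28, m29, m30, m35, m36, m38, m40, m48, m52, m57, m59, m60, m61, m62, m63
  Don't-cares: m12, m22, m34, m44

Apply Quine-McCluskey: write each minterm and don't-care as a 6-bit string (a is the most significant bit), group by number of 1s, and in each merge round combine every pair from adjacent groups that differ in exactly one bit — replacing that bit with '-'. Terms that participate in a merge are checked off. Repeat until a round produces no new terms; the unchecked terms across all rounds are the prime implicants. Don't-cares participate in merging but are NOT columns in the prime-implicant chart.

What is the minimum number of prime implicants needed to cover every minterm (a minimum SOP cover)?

12

Round 0: 000000✓ 000011✓ 001000✓ 001001✓ 001010✓ 001100✓ 001101✓ 010010✓ 010100✓ 010110✓ 011010✓ 011100✓ 011101✓ 011110✓ 100010✓ 100011✓ 100100✓ 100110✓ 101000✓ 101100✓ 110000✓ 110100✓ 111001✓ 111011✓ 111100✓ 111101✓ 111110✓ 111111✓
Round 1: -00011 -01000✓ -01100✓ -10100✓ -11100✓ -11101✓ -11110✓ 0-1010 0-1100✓ 0-1101✓ 00-000 001-00✓ 001-01✓ 0010-0 00100-✓ 00110-✓ 01-010✓ 01-100✓ 01-110✓ 010-10✓ 0101-0✓ 011-10✓ 0111-0✓ 01110-✓ 1-0100✓ 1-1100✓ 10-100✓ 100-10 10001- 1001-0 101-00✓ 11-100✓ 110-00 111-01✓ 111-11✓ 1110-1✓ 1111-0✓ 1111-1✓ 11110-✓ 11111-✓
Round 2: --1100 -01-00 -1-100 -111-0 -1110- 0-110- 001-0- 01--10 01-1-0 1--100 111--1 1111--
PIs = {--1100, -00011, -01-00, -1-100, -111-0, -1110-, 0-1010, 0-110-, 00-000, 001-0-, 0010-0, 01--10, 01-1-0, 1--100, 100-10, 10001-, 1001-0, 110-00, 111--1, 1111--}
Coverage chart:
  m0: 00-000 ←essential
  m3: -00011 ←essential
  m8: -01-00,00-000,001-0-,0010-0
  m9: 001-0- ←essential
  m10: 0-1010,0010-0
  m13: 0-110-,001-0-
  m18: 01--10 ←essential
  m20: -1-100,01-1-0
  m26: 0-1010,01--10
  m28: --1100,-1-100,-111-0,-1110-,0-110-,01-1-0
  m29: -1110-,0-110-
  m30: -111-0,01--10,01-1-0
  m35: -00011,10001-
  m36: 1--100,1001-0
  m38: 100-10,1001-0
  m40: -01-00 ←essential
  m48: 110-00 ←essential
  m52: -1-100,1--100,110-00
  m57: 111--1 ←essential
  m59: 111--1 ←essential
  m60: --1100,-1-100,-111-0,-1110-,1--100,1111--
  m61: -1110-,111--1,1111--
  m62: -111-0,1111--
  m63: 111--1,1111--
Essential: -00011, -01-00, 00-000, 001-0-, 01--10, 110-00, 111--1
Petrick residual → -1-100, -111-0, -1110-, 0-1010, 1001-0
Min cover (12 terms): b'c'd'ef + b'ce'f' + bde'f' + bcdf' + bcde' + a'cd'ef' + a'b'd'e'f' + a'b'ce' + a'bef' + ab'c'df' + abc'e'f' + abcf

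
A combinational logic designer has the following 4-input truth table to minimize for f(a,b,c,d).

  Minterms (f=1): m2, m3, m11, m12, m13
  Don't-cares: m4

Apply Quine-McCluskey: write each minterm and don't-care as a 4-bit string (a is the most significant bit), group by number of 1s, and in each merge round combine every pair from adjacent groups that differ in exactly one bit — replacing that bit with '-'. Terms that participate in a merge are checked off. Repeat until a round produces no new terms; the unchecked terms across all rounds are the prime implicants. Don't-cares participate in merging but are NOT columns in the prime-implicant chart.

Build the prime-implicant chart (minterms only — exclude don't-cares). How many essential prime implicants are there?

3

[col 0] 0010*, 0011*, 0100*, 1011*, 1100*, 1101*
[col 1] -011, -100, 001-, 110-
Prime implicants: -011, -100, 001-, 110-
PI chart (minterm → PIs covering it):
  2 | 001-  (sole → essential)
  3 | -011,001-
  11 | -011  (sole → essential)
  12 | -100,110-
  13 | 110-  (sole → essential)
Essential prime implicants: -011, 001-, 110-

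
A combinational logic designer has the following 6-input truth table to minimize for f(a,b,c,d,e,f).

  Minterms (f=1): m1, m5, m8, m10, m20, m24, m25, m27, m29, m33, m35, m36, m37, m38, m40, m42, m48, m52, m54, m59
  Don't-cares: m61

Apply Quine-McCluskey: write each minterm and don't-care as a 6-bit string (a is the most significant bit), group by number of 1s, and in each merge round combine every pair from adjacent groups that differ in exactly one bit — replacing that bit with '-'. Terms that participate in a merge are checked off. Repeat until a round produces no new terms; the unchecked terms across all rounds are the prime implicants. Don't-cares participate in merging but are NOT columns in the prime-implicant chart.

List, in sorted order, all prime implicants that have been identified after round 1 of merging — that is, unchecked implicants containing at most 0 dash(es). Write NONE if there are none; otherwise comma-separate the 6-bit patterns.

NONE

Round 0: 000001✓ 000101✓ 001000✓ 001010✓ 010100✓ 011000✓ 011001✓ 011011✓ 011101✓ 100001✓ 100011✓ 100100✓ 100101✓ 100110✓ 101000✓ 101010✓ 110000✓ 110100✓ 110110✓ 111011✓ 111101✓
Round 1: -00001✓ -00101✓ -01000✓ -01010✓ -10100 -11011 -11101 0-1000 000-01✓ 0010-0✓ 011-01 0110-1 01100- 1-0100✓ 1-0110✓ 100-01✓ 1000-1 1001-0✓ 10010- 1010-0✓ 110-00 1101-0✓
Round 2: -00-01 -010-0 1-01-0
PIs = {-00-01, -010-0, -10100, -11011, -11101, 0-1000, 011-01, 0110-1, 01100-, 1-01-0, 1000-1, 10010-, 110-00}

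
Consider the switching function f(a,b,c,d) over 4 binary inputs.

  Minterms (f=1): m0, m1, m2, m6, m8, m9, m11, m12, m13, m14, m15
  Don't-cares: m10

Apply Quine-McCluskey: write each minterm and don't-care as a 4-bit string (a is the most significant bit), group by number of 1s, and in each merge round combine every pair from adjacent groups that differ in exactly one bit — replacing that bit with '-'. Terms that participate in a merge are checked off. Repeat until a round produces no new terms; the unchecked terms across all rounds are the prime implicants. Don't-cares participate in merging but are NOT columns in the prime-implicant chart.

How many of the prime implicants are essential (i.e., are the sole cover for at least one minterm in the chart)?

3

Round 0: 0000✓ 0001✓ 0010✓ 0110✓ 1000✓ 1001✓ 1010✓ 1011✓ 1100✓ 1101✓ 1110✓ 1111✓
Round 1: -000✓ -001✓ -010✓ -110✓ 0-10✓ 00-0✓ 000-✓ 1-00✓ 1-01✓ 1-10✓ 1-11✓ 10-0✓ 10-1✓ 100-✓ 101-✓ 11-0✓ 11-1✓ 110-✓ 111-✓
Round 2: --10 -0-0 -00- 1--0✓ 1--1✓ 1-0-✓ 1-1-✓ 10--✓ 11--✓
Round 3: 1---
PIs = {--10, -0-0, -00-, 1---}
Coverage chart:
  m0: -0-0,-00-
  m1: -00- ←essential
  m2: --10,-0-0
  m6: --10 ←essential
  m8: -0-0,-00-,1---
  m9: -00-,1---
  m11: 1--- ←essential
  m12: 1--- ←essential
  m13: 1--- ←essential
  m14: --10,1---
  m15: 1--- ←essential
Essential: --10, -00-, 1---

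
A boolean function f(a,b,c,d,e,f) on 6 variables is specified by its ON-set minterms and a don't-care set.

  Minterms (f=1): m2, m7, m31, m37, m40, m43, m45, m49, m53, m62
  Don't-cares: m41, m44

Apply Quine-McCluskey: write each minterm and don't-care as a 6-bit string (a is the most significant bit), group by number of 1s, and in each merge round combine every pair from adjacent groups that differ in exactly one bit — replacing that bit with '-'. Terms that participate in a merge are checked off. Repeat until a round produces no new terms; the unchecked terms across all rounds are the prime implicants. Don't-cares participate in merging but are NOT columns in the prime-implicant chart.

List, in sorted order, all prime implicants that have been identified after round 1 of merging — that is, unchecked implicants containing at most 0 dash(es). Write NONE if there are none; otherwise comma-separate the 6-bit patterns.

Round 0: 000010 000111 011111 100101✓ 101000✓ 101001✓ 101011✓ 101100✓ 101101✓ 110001✓ 110101✓ 111110
Round 1: 1-0101 10-101 101-00✓ 101-01✓ 1010-1 10100-✓ 10110-✓ 110-01
Round 2: 101-0-
PIs = {000010, 000111, 011111, 1-0101, 10-101, 101-0-, 1010-1, 110-01, 111110}

000010, 000111, 011111, 111110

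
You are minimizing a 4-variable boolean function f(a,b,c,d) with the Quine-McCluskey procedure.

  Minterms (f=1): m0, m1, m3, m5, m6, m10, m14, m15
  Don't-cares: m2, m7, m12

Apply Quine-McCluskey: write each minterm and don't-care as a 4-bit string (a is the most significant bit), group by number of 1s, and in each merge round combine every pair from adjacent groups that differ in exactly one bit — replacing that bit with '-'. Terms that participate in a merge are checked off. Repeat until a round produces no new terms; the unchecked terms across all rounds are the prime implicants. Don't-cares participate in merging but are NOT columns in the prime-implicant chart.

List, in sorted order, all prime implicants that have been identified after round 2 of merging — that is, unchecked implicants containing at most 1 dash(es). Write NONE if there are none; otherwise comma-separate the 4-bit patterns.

[col 0] 0000*, 0001*, 0010*, 0011*, 0101*, 0110*, 0111*, 1010*, 1100*, 1110*, 1111*
[col 1] -010*, -110*, -111*, 0-01*, 0-10*, 0-11*, 00-0*, 00-1*, 000-*, 001-*, 01-1*, 011-*, 1-10*, 11-0, 111-*
[col 2] --10, -11-, 0--1, 0-1-, 00--
Prime implicants: --10, -11-, 0--1, 0-1-, 00--, 11-0

11-0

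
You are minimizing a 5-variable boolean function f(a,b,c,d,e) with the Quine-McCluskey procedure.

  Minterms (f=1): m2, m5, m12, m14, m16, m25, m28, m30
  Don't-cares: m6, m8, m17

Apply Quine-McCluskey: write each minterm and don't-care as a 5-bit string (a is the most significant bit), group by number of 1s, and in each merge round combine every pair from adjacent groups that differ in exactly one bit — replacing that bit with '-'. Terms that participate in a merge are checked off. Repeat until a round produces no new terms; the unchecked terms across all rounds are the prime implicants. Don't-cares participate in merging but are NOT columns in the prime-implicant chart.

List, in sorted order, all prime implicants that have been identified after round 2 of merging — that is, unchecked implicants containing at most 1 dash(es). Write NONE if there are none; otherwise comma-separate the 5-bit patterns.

0-110, 00-10, 00101, 01-00, 1-001, 1000-

[col 0] 00010*, 00101, 00110*, 01000*, 01100*, 01110*, 10000*, 10001*, 11001*, 11100*, 11110*
[col 1] -1100*, -1110*, 0-110, 00-10, 01-00, 011-0*, 1-001, 1000-, 111-0*
[col 2] -11-0
Prime implicants: -11-0, 0-110, 00-10, 00101, 01-00, 1-001, 1000-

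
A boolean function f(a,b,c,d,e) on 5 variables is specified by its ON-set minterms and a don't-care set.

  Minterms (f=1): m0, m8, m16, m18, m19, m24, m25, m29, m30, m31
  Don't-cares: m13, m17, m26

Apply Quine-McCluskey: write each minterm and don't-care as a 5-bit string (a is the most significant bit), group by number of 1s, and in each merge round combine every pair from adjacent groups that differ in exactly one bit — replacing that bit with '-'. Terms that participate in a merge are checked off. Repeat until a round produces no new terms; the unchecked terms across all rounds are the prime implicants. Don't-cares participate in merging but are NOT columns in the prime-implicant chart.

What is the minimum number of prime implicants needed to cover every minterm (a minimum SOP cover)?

[col 0] 00000*, 01000*, 01101*, 10000*, 10001*, 10010*, 10011*, 11000*, 11001*, 11010*, 11101*, 11110*, 11111*
[col 1] -0000*, -1000*, -1101, 0-000*, 1-000*, 1-001*, 1-010*, 100-0*, 100-1*, 1000-*, 1001-*, 11-01, 11-10, 110-0*, 1100-*, 111-1, 1111-
[col 2] --000, 1-0-0, 1-00-, 100--
Prime implicants: --000, -1101, 1-0-0, 1-00-, 100--, 11-01, 11-10, 111-1, 1111-
PI chart (minterm → PIs covering it):
  0 | --000  (sole → essential)
  8 | --000  (sole → essential)
  16 | --000,1-0-0,1-00-,100--
  18 | 1-0-0,100--
  19 | 100--  (sole → essential)
  24 | --000,1-0-0,1-00-
  25 | 1-00-,11-01
  29 | -1101,11-01,111-1
  30 | 11-10,1111-
  31 | 111-1,1111-
Essential prime implicants: --000, 100--
Petrick residual → 11-01, 1111-
Minimum SOP uses 4 PIs: c'd'e' + ab'c' + abd'e + abcd

4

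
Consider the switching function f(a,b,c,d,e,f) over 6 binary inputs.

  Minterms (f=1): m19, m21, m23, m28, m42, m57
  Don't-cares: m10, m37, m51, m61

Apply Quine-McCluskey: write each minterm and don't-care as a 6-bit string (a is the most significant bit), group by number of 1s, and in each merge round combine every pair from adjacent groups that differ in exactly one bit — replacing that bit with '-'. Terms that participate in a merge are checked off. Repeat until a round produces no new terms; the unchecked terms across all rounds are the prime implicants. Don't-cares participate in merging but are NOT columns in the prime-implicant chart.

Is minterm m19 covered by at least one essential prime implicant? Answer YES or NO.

NO

Round 0: 001010✓ 010011✓ 010101✓ 010111✓ 011100 100101 101010✓ 110011✓ 111001✓ 111101✓
Round 1: -01010 -10011 010-11 0101-1 111-01
PIs = {-01010, -10011, 010-11, 0101-1, 011100, 100101, 111-01}
Coverage chart:
  m19: -10011,010-11
  m21: 0101-1 ←essential
  m23: 010-11,0101-1
  m28: 011100 ←essential
  m42: -01010 ←essential
  m57: 111-01 ←essential
Essential: -01010, 0101-1, 011100, 111-01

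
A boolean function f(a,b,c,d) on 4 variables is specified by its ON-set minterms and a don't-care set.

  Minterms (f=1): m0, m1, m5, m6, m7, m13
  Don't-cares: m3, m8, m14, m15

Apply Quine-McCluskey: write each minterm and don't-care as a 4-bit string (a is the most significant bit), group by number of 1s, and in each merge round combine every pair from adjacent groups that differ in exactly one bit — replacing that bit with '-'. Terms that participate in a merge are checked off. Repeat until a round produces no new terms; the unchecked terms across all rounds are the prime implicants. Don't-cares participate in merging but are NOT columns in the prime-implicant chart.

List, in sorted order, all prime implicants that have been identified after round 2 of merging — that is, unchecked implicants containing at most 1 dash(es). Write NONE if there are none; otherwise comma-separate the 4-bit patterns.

-000, 000-

[col 0] 0000*, 0001*, 0011*, 0101*, 0110*, 0111*, 1000*, 1101*, 1110*, 1111*
[col 1] -000, -101*, -110*, -111*, 0-01*, 0-11*, 00-1*, 000-, 01-1*, 011-*, 11-1*, 111-*
[col 2] -1-1, -11-, 0--1
Prime implicants: -000, -1-1, -11-, 0--1, 000-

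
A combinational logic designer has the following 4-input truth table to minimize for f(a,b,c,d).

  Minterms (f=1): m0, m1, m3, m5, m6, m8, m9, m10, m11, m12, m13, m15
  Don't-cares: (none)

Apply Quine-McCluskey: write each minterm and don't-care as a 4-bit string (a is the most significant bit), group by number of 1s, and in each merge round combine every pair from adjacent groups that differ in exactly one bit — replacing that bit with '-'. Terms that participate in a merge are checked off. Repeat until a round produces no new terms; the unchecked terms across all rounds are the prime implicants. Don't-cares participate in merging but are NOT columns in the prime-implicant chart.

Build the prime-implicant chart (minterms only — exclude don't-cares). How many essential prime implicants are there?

7

Round 0: 0000✓ 0001✓ 0011✓ 0101✓ 0110 1000✓ 1001✓ 1010✓ 1011✓ 1100✓ 1101✓ 1111✓
Round 1: -000✓ -001✓ -011✓ -101✓ 0-01✓ 00-1✓ 000-✓ 1-00✓ 1-01✓ 1-11✓ 10-0✓ 10-1✓ 100-✓ 101-✓ 11-1✓ 110-✓
Round 2: --01 -0-1 -00- 1--1 1-0- 10--
PIs = {--01, -0-1, -00-, 0110, 1--1, 1-0-, 10--}
Coverage chart:
  m0: -00- ←essential
  m1: --01,-0-1,-00-
  m3: -0-1 ←essential
  m5: --01 ←essential
  m6: 0110 ←essential
  m8: -00-,1-0-,10--
  m9: --01,-0-1,-00-,1--1,1-0-,10--
  m10: 10-- ←essential
  m11: -0-1,1--1,10--
  m12: 1-0- ←essential
  m13: --01,1--1,1-0-
  m15: 1--1 ←essential
Essential: --01, -0-1, -00-, 0110, 1--1, 1-0-, 10--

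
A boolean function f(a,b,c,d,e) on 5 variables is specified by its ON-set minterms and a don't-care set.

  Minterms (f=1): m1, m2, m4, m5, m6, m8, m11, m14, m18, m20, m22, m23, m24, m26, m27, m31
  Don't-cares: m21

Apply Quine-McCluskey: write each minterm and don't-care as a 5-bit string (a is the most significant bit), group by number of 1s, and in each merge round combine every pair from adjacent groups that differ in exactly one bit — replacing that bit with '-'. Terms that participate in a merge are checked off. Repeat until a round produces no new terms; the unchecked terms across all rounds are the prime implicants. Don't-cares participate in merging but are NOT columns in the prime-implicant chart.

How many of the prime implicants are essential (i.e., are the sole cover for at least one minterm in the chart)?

5

size-2^0 implicants → 00001(✓)  00010(✓)  00100(✓)  00101(✓)  00110(✓)  01000(✓)  01011(✓)  01110(✓)  10010(✓)  10100(✓)  10101(✓)  10110(✓)  10111(✓)  11000(✓)  11010(✓)  11011(✓)  11111(✓)
size-2^1 implicants → -0010(✓)  -0100(✓)  -0101(✓)  -0110(✓)  -1000  -1011  0-110  00-01  00-10(✓)  001-0(✓)  0010-(✓)  1-010  1-111  10-10(✓)  101-0(✓)  101-1(✓)  1010-(✓)  1011-(✓)  11-11  110-0  1101-
size-2^2 implicants → -0-10  -01-0  -010-  101--
Unchecked terms (primes): -0-10, -01-0, -010-, -1000, -1011, 0-110, 00-01, 1-010, 1-111, 101--, 11-11, 110-0, 1101-
Minterm coverage:
  m1 ⊆ 00-01 [E]
  m2 ⊆ -0-10 [E]
  m4 ⊆ -01-0,-010-
  m5 ⊆ -010-,00-01
  m6 ⊆ -0-10,-01-0,0-110
  m8 ⊆ -1000 [E]
  m11 ⊆ -1011 [E]
  m14 ⊆ 0-110 [E]
  m18 ⊆ -0-10,1-010
  m20 ⊆ -01-0,-010-,101--
  m22 ⊆ -0-10,-01-0,101--
  m23 ⊆ 1-111,101--
  m24 ⊆ -1000,110-0
  m26 ⊆ 1-010,110-0,1101-
  m27 ⊆ -1011,11-11,1101-
  m31 ⊆ 1-111,11-11
E = {-0-10, -1000, -1011, 0-110, 00-01}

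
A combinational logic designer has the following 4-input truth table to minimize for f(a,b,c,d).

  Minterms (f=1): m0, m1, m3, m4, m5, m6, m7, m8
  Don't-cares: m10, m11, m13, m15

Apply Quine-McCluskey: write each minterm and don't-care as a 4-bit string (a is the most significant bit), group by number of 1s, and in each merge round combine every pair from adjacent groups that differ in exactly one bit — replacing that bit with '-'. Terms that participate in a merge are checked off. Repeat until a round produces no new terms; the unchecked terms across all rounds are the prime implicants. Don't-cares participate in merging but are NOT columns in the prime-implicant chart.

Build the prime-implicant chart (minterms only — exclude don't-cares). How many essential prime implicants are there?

1

size-2^0 implicants → 0000(✓)  0001(✓)  0011(✓)  0100(✓)  0101(✓)  0110(✓)  0111(✓)  1000(✓)  1010(✓)  1011(✓)  1101(✓)  1111(✓)
size-2^1 implicants → -000  -011(✓)  -101(✓)  -111(✓)  0-00(✓)  0-01(✓)  0-11(✓)  00-1(✓)  000-(✓)  01-0(✓)  01-1(✓)  010-(✓)  011-(✓)  1-11(✓)  10-0  101-  11-1(✓)
size-2^2 implicants → --11  -1-1  0--1  0-0-  01--
Unchecked terms (primes): --11, -000, -1-1, 0--1, 0-0-, 01--, 10-0, 101-
Minterm coverage:
  m0 ⊆ -000,0-0-
  m1 ⊆ 0--1,0-0-
  m3 ⊆ --11,0--1
  m4 ⊆ 0-0-,01--
  m5 ⊆ -1-1,0--1,0-0-,01--
  m6 ⊆ 01-- [E]
  m7 ⊆ --11,-1-1,0--1,01--
  m8 ⊆ -000,10-0
E = {01--}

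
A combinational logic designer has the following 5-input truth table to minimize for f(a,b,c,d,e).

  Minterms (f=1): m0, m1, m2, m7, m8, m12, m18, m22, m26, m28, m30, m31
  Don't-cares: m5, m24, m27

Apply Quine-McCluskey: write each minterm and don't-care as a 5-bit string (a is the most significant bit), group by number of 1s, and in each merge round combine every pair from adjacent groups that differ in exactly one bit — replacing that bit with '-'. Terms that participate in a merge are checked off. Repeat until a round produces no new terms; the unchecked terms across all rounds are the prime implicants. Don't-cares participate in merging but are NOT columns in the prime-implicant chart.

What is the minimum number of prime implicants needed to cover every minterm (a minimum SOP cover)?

size-2^0 implicants → 00000(✓)  00001(✓)  00010(✓)  00101(✓)  00111(✓)  01000(✓)  01100(✓)  10010(✓)  10110(✓)  11000(✓)  11010(✓)  11011(✓)  11100(✓)  11110(✓)  11111(✓)
size-2^1 implicants → -0010  -1000(✓)  -1100(✓)  0-000  00-01  000-0  0000-  001-1  01-00(✓)  1-010(✓)  1-110(✓)  10-10(✓)  11-00(✓)  11-10(✓)  11-11(✓)  110-0(✓)  1101-(✓)  111-0(✓)  1111-(✓)
size-2^2 implicants → -1-00  1--10  11--0  11-1-
Unchecked terms (primes): -0010, -1-00, 0-000, 00-01, 000-0, 0000-, 001-1, 1--10, 11--0, 11-1-
Minterm coverage:
  m0 ⊆ 0-000,000-0,0000-
  m1 ⊆ 00-01,0000-
  m2 ⊆ -0010,000-0
  m7 ⊆ 001-1 [E]
  m8 ⊆ -1-00,0-000
  m12 ⊆ -1-00 [E]
  m18 ⊆ -0010,1--10
  m22 ⊆ 1--10 [E]
  m26 ⊆ 1--10,11--0,11-1-
  m28 ⊆ -1-00,11--0
  m30 ⊆ 1--10,11--0,11-1-
  m31 ⊆ 11-1- [E]
E = {-1-00, 001-1, 1--10, 11-1-}
Petrick residual → -0010, 0000-
Cover = b'c'de' + bd'e' + a'b'c'd' + a'b'ce + ade' + abd  |cover|=6

6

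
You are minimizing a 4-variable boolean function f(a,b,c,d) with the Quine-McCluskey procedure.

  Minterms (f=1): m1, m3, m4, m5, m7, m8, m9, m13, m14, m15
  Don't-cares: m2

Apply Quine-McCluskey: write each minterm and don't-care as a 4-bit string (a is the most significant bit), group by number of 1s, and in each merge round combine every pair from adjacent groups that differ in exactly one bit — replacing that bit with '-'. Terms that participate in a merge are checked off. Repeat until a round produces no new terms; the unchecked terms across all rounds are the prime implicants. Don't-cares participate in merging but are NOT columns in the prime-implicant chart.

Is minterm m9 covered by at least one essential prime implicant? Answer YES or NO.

Round 0: 0001✓ 0010✓ 0011✓ 0100✓ 0101✓ 0111✓ 1000✓ 1001✓ 1101✓ 1110✓ 1111✓
Round 1: -001✓ -101✓ -111✓ 0-01✓ 0-11✓ 00-1✓ 001- 01-1✓ 010- 1-01✓ 100- 11-1✓ 111-
Round 2: --01 -1-1 0--1
PIs = {--01, -1-1, 0--1, 001-, 010-, 100-, 111-}
Coverage chart:
  m1: --01,0--1
  m3: 0--1,001-
  m4: 010- ←essential
  m5: --01,-1-1,0--1,010-
  m7: -1-1,0--1
  m8: 100- ←essential
  m9: --01,100-
  m13: --01,-1-1
  m14: 111- ←essential
  m15: -1-1,111-
Essential: 010-, 100-, 111-

YES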